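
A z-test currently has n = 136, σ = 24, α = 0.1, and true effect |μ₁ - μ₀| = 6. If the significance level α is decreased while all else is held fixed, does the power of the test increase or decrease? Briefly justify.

Power decreases: a smaller α raises the critical value, so less of the H₁ sampling distribution falls in the rejection region.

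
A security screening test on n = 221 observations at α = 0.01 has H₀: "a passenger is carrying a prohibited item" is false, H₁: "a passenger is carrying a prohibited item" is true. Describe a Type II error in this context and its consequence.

Type II error: failing to reject H₀ when it is false — concluding that a passenger is carrying a prohibited item is not supported when in fact it is. Consequence: letting a prohibited item through — security breach.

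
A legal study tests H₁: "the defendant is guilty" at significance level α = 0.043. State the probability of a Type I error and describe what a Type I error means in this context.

P(Type I error) = α = 0.043. A Type I error is rejecting H₀ when H₀ is actually true (false positive) — here, concluding that the defendant is guilty when in fact this is not the case. Consequence: convicting an innocent person.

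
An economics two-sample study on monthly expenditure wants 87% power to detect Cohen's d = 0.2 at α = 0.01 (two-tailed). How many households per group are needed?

z_{α/2} = 2.576, z_β = Φ⁻¹(0.87) = 1.126. For small effect (d = 0.2): n per group = 2(z_{α/2} + z_β)²/d² = 2(2.576 + 1.126)²/0.2² = 685.2 → 686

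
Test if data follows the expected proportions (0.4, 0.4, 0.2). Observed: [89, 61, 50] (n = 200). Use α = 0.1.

Expected: [80.0, 80.0, 40.0]. χ² = 8.025. df = 2, critical = 4.605. Reject H₀.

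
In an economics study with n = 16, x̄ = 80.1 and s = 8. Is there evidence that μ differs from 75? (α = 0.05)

t = (x̄ - μ₀)/(s/√n) = (80.1 - 75)/(8/√16) = 2.55. df = 15, critical t = ±2.131. Reject H₀.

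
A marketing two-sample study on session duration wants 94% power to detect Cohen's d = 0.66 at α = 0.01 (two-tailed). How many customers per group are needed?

z_{α/2} = 2.576, z_β = Φ⁻¹(0.94) = 1.555. For medium effect (d = 0.66): n per group = 2(z_{α/2} + z_β)²/d² = 2(2.576 + 1.555)²/0.66² = 78.4 → 79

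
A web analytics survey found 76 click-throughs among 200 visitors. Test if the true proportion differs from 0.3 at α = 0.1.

p̂ = 0.38, p₀ = 0.3. z = (p̂ - p₀)/√(p₀(1-p₀)/n) = 2.469. Critical: ±1.645. Reject H₀.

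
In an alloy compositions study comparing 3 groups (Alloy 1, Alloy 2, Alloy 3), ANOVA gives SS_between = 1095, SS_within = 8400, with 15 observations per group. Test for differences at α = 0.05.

df_between = 2, df_within = 42. F = MS_between/MS_within = 547.5/200.0 = 2.737. F_crit ≈ 3.22. Fail to reject H₀.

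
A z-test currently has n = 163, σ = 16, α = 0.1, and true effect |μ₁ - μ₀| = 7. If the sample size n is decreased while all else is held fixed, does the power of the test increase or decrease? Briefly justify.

Power decreases: a smaller n inflates the standard error σ/√n, pulling the sampling distribution under H₁ back toward the critical value.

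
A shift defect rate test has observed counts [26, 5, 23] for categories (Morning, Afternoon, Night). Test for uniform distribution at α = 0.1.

Expected = 18 each. χ² = Σ(O-E)²/E = 14.333. df = 2, critical value = 4.605. Reject H₀.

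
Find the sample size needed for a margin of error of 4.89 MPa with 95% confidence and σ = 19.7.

n = (z*σ/E)² = (1.96×19.7/4.89)² = 62.3 → n = 63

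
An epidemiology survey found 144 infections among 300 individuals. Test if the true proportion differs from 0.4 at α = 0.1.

p̂ = 0.48, p₀ = 0.4. z = (p̂ - p₀)/√(p₀(1-p₀)/n) = 2.828. Critical: ±1.645. Reject H₀.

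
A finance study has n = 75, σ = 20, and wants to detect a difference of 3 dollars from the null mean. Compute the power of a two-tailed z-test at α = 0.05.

SE = σ/√n = 20/√75 = 2.309. Non-centrality λ = d/SE = 3/2.309 = 1.299. Power ≈ Φ(λ - z_{α/2}) = Φ(1.299 - 1.96) = Φ(-0.661) = 0.254.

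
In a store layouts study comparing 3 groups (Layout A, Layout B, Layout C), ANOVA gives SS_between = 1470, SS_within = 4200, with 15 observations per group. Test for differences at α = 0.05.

df_between = 2, df_within = 42. F = MS_between/MS_within = 735.0/100.0 = 7.35. F_crit ≈ 3.22. Reject H₀. At least one mean differs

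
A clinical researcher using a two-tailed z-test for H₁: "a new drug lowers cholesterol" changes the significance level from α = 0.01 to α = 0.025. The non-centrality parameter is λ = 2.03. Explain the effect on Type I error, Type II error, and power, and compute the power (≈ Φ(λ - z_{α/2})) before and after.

Increasing α from 0.01 to 0.025:
• Type I error rate increases (α is the Type I rate by definition).
• Critical value moves from z_{α/2} = 2.576 to 2.241, so power = Φ(λ - z_{α/2}) goes from Φ(2.03 - 2.576) = 0.293 to Φ(2.03 - 2.241) = 0.416.
• Type II error rate β = 1 - power therefore decreases (0.707 → 0.584).
Appropriate when false negatives are costly — here, shelving an effective drug — patients miss out on a treatment that would have helped.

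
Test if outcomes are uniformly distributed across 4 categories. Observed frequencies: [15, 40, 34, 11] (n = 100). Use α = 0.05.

Expected = 25 each. χ² = Σ(O-E)²/E = 24.08. df = 3, critical value = 7.815. Reject H₀.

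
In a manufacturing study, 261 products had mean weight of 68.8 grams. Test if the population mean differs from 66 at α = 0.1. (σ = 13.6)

z = (x̄ - μ₀)/(σ/√n) = (68.8 - 66)/(13.6/√261) = 3.326. Critical value: ±1.645. Since |3.326| > 1.645, Reject H₀.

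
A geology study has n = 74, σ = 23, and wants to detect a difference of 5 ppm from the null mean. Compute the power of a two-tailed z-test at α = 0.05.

SE = σ/√n = 23/√74 = 2.674. Non-centrality λ = d/SE = 5/2.674 = 1.87. Power ≈ Φ(λ - z_{α/2}) = Φ(1.87 - 1.96) = Φ(-0.09) = 0.464.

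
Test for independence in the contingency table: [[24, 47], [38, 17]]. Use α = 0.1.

χ² = 15.441. df = 1, critical = 2.706. Reject H₀. Variables are dependent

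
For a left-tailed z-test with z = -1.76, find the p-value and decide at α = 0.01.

p = P(Z < -1.76) = Φ(-1.76) ≈ 0.0392. Since p ≥ 0.01, fail to reject H₀ (not significant) at α = 0.01.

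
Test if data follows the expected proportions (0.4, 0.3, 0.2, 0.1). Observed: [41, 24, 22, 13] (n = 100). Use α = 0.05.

Expected: [40.0, 30.0, 20.0, 10.0]. χ² = 2.325. df = 3, critical = 7.815. Fail to reject H₀.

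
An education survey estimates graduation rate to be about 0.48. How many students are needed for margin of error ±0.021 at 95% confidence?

n = z²p(1-p)/E² = 1.96²×0.48×0.52/0.021² = 2174.3 → n = 2175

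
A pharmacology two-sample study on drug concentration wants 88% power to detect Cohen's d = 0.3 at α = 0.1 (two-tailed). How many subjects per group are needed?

z_{α/2} = 1.645, z_β = Φ⁻¹(0.88) = 1.175. For small effect (d = 0.3): n per group = 2(z_{α/2} + z_β)²/d² = 2(1.645 + 1.175)²/0.3² = 176.7 → 177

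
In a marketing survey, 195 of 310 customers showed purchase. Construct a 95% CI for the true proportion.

p̂ = 0.629. CI = p̂ ± z*√(p̂(1-p̂)/n) = (0.575, 0.683)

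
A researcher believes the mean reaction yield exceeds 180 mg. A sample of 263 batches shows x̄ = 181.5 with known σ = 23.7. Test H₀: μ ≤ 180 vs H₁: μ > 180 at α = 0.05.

z = 1.026. Critical value: 1.645. Fail to reject H₀.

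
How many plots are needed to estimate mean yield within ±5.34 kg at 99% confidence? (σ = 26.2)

n = (z*σ/E)² = (2.576×26.2/5.34)² = 159.7 → n = 160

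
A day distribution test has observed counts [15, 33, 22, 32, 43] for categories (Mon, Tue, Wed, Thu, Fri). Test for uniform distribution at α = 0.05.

Expected = 29 each. χ² = Σ(O-E)²/E = 16.069. df = 4, critical value = 9.488. Reject H₀.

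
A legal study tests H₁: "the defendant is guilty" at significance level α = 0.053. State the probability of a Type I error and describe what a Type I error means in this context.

P(Type I error) = α = 0.053. A Type I error is rejecting H₀ when H₀ is actually true (false positive) — here, concluding that the defendant is guilty when in fact this is not the case. Consequence: convicting an innocent person.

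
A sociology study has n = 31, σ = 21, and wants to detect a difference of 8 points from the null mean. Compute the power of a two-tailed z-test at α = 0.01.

SE = σ/√n = 21/√31 = 3.772. Non-centrality λ = d/SE = 8/3.772 = 2.121. Power ≈ Φ(λ - z_{α/2}) = Φ(2.121 - 2.576) = Φ(-0.455) = 0.325.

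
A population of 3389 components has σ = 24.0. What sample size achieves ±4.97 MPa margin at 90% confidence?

Without FPC: n₀ = (1.645×24.0/4.97)² = 63.102. With FPC: n = n₀N/(n₀+N-1) = 62.0 → n = 62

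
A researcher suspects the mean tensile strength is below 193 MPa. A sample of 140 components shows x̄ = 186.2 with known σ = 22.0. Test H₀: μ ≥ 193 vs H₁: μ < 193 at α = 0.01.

z = -3.657. Critical value: -2.33. Reject H₀.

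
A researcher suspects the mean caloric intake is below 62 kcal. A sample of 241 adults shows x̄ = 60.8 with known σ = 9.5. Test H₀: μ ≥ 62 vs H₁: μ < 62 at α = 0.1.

z = -1.961. Critical value: -1.28. Reject H₀.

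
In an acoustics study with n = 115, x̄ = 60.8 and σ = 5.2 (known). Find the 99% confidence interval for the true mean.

CI = x̄ ± z*(σ/√n) = 60.8 ± 2.576(5.2/√115) = 60.8 ± 1.25 = (59.55, 62.05)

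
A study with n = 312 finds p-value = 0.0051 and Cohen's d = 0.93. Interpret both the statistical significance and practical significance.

Statistically significant (p = 0.0051 < 0.05). Cohen's d = 0.93 indicates a large effect size. Both statistical and practical significance should be considered.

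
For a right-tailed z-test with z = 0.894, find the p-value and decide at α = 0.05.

p = P(Z > 0.894) = 1 - Φ(0.894) ≈ 0.1857. Since p ≥ 0.05, fail to reject H₀ (not significant) at α = 0.05.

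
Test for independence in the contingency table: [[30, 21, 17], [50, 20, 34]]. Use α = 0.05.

χ² = 3.301. df = 2, critical = 5.991. Fail to reject H₀. No evidence of dependence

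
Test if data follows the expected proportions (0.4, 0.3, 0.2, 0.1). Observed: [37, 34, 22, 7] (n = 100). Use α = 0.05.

Expected: [40.0, 30.0, 20.0, 10.0]. χ² = 1.858. df = 3, critical = 7.815. Fail to reject H₀.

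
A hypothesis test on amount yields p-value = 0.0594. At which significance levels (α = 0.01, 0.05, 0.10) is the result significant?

p = 0.0594. Significant at: α = 0.1.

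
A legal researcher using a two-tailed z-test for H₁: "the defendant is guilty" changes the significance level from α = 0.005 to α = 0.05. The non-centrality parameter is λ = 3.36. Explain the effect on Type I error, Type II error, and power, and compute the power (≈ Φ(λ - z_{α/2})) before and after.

Increasing α from 0.005 to 0.05:
• Type I error rate increases (α is the Type I rate by definition).
• Critical value moves from z_{α/2} = 2.807 to 1.96, so power = Φ(λ - z_{α/2}) goes from Φ(3.36 - 2.807) = 0.71 to Φ(3.36 - 1.96) = 0.919.
• Type II error rate β = 1 - power therefore decreases (0.29 → 0.081).
Appropriate when false negatives are costly — here, acquitting a guilty person.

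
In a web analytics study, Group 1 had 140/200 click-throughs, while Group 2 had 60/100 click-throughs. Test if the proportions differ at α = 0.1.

p̂₁ = 0.7, p̂₂ = 0.6, pooled p̂ = 0.667. z = 1.732. Critical: ±1.645. Reject H₀.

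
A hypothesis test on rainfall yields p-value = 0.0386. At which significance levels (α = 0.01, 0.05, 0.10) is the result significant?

p = 0.0386. Significant at: α = 0.05, 0.1.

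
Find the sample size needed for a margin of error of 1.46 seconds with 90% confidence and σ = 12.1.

n = (z*σ/E)² = (1.645×12.1/1.46)² = 185.9 → n = 186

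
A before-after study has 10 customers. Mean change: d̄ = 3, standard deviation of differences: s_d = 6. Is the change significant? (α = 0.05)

t = d̄/(s_d/√n) = 3/(6/√10) = 1.581. df = 9, critical t = ±2.262. Fail to reject H₀.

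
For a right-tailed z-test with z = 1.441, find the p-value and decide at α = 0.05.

p = P(Z > 1.441) = 1 - Φ(1.441) ≈ 0.0748. Since p ≥ 0.05, fail to reject H₀ (not significant) at α = 0.05.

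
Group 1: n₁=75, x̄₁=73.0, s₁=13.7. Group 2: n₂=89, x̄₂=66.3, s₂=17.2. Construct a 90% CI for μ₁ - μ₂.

Difference = 6.7. SE = √(13.7²/75 + 17.2²/89) = 2.414. CI = (2.73, 10.67)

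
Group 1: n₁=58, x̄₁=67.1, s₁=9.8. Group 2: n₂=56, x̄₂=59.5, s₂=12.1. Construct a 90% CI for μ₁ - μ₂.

Difference = 7.6. SE = √(9.8²/58 + 12.1²/56) = 2.066. CI = (4.2, 11.0)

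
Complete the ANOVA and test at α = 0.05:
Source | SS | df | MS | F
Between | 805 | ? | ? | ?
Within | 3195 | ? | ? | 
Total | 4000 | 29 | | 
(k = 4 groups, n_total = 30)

df_between = 3, df_within = 26. MS_between = 268.33, MS_within = 122.88. F = 2.184, F_crit ≈ 2.975. Fail to reject H₀.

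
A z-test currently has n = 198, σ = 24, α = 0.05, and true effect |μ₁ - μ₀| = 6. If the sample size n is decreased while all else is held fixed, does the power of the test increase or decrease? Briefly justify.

Power decreases: a smaller n inflates the standard error σ/√n, pulling the sampling distribution under H₁ back toward the critical value.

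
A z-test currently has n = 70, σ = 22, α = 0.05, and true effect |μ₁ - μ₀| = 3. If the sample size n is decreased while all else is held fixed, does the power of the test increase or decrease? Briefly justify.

Power decreases: a smaller n inflates the standard error σ/√n, pulling the sampling distribution under H₁ back toward the critical value.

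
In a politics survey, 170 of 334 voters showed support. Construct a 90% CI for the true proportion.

p̂ = 0.509. CI = p̂ ± z*√(p̂(1-p̂)/n) = (0.464, 0.554)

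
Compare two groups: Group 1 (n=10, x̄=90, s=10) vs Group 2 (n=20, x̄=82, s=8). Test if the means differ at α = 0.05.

Pooled sp = 8.69. t = 2.376, df = 28. Critical t = ±2.048. Reject H₀.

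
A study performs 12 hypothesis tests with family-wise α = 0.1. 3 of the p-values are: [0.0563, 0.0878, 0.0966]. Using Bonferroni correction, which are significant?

Bonferroni α = 0.1/12 = 0.00833. None of the given p-values are significant.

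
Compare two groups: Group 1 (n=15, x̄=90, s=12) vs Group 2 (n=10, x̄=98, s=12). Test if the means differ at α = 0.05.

Pooled sp = 12.0. t = -1.633, df = 23. Critical t = ±2.069. Fail to reject H₀.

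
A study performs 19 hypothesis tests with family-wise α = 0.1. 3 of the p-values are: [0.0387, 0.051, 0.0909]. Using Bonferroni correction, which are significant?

Bonferroni α = 0.1/19 = 0.00526. None of the given p-values are significant.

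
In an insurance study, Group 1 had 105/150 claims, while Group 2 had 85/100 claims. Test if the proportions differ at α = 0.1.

p̂₁ = 0.7, p̂₂ = 0.85, pooled p̂ = 0.76. z = -2.721. Critical: ±1.645. Reject H₀.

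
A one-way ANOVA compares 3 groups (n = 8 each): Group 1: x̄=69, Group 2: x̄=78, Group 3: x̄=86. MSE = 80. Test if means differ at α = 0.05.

Grand mean = 77.67. SS_between = 1157.33, MS_between = 578.67. F = 7.233, F_crit ≈ 3.467. Reject H₀.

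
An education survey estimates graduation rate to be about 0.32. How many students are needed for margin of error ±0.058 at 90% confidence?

n = z²p(1-p)/E² = 1.645²×0.32×0.68/0.058² = 175.04 → n = 176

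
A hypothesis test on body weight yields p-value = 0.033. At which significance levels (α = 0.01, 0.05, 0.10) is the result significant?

p = 0.033. Significant at: α = 0.05, 0.1.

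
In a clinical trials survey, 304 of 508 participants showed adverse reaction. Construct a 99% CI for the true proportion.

p̂ = 0.598. CI = p̂ ± z*√(p̂(1-p̂)/n) = (0.542, 0.654)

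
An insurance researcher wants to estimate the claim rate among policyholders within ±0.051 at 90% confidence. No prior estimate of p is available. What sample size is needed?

Conservative approach: use p = 0.5 (maximizes p(1-p) = 0.25). n = z²(0.25)/E² = 1.645²×0.25/0.051² = 260.1 → n = 261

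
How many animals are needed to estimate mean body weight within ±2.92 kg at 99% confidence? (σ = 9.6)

n = (z*σ/E)² = (2.576×9.6/2.92)² = 71.7 → n = 72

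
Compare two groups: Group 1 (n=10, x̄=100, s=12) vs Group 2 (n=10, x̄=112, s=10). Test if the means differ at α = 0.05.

Pooled sp = 11.05. t = -2.429, df = 18. Critical t = ±2.101. Reject H₀.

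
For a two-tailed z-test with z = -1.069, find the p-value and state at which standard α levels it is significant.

p = 2·P(Z > |-1.069|) = 2·(1 - Φ(1.069)) ≈ 0.2851. Not significant at any standard level.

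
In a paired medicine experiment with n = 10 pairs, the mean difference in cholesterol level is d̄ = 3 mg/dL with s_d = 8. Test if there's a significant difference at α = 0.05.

t = d̄/(s_d/√n) = 3/(8/√10) = 1.186. df = 9, critical t = ±2.262. Fail to reject H₀.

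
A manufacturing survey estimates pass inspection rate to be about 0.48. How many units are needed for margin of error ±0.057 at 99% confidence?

n = z²p(1-p)/E² = 2.576²×0.48×0.52/0.057² = 509.8 → n = 510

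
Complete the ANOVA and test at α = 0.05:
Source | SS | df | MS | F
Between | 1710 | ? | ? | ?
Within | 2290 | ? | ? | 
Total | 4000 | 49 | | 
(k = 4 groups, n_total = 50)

df_between = 3, df_within = 46. MS_between = 570.0, MS_within = 49.78. F = 11.45, F_crit ≈ 2.807. Reject H₀.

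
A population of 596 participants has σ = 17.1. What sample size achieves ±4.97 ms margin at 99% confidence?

Without FPC: n₀ = (2.576×17.1/4.97)² = 78.555. With FPC: n = n₀N/(n₀+N-1) = 69.5 → n = 70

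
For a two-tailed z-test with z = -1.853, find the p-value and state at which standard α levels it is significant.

p = 2·P(Z > |-1.853|) = 2·(1 - Φ(1.853)) ≈ 0.0639. Significant at α = 0.1.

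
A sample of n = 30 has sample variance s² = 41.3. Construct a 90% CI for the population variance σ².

df = 29. χ²_{0.05} = 42.557, χ²_{0.95} = 17.708. CI for σ² = ((n-1)s²/χ²_{α/2}, (n-1)s²/χ²_{1-α/2}) = (29·41.3/42.557, 29·41.3/17.708) = (28.14, 67.64)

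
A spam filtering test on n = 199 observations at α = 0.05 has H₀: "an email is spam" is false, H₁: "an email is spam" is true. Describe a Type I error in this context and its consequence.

Type I error: rejecting H₀ when it is true — concluding that an email is spam when in fact it is not. Consequence: a legitimate email is sent to the spam folder and the user misses it.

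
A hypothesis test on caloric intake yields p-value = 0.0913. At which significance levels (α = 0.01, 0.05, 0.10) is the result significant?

p = 0.0913. Significant at: α = 0.1.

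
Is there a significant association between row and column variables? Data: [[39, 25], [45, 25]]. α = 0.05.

χ² = 0.16. df = 1, critical = 3.841. Fail to reject H₀. No evidence of dependence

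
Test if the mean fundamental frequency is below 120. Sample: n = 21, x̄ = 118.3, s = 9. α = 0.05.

t = (118.3 - 120)/(9/√21) = -0.866, df = 20. Critical t = -1.725. Fail to reject H₀.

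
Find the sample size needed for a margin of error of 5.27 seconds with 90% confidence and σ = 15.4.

n = (z*σ/E)² = (1.645×15.4/5.27)² = 23.1 → n = 24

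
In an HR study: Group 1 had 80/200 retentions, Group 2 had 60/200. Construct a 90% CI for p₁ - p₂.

p̂₁ = 0.4, p̂₂ = 0.3. Difference = 0.1. CI = (0.022, 0.178)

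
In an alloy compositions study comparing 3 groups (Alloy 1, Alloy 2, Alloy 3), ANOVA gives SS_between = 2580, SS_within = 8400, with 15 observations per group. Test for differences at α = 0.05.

df_between = 2, df_within = 42. F = MS_between/MS_within = 1290.0/200.0 = 6.45. F_crit ≈ 3.22. Reject H₀. At least one mean differs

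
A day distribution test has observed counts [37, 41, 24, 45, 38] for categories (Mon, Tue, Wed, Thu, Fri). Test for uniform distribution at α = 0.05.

Expected = 37 each. χ² = Σ(O-E)²/E = 6.757. df = 4, critical value = 9.488. Fail to reject H₀.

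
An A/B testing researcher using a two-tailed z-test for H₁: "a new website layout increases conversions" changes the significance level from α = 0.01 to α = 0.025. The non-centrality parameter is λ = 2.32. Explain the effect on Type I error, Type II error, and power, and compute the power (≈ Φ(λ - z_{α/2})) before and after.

Increasing α from 0.01 to 0.025:
• Type I error rate increases (α is the Type I rate by definition).
• Critical value moves from z_{α/2} = 2.576 to 2.241, so power = Φ(λ - z_{α/2}) goes from Φ(2.32 - 2.576) = 0.399 to Φ(2.32 - 2.241) = 0.531.
• Type II error rate β = 1 - power therefore decreases (0.601 → 0.469).
Appropriate when false negatives are costly — here, discarding a layout that would have improved conversions — lost revenue.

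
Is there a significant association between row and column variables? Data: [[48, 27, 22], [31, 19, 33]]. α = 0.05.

χ² = 6.198. df = 2, critical = 5.991. Reject H₀. Variables are dependent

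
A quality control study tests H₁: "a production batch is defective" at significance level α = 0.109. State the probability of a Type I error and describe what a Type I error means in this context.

P(Type I error) = α = 0.109. A Type I error is rejecting H₀ when H₀ is actually true (false positive) — here, concluding that a production batch is defective when in fact this is not the case. Consequence: scrapping a good batch — wasted material and cost for no reason.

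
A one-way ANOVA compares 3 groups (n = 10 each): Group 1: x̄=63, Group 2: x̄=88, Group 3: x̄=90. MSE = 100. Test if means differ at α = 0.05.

Grand mean = 80.33. SS_between = 4526.67, MS_between = 2263.33. F = 22.633, F_crit ≈ 3.354. Reject H₀.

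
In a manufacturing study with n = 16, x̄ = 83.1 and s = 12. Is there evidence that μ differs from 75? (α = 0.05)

t = (x̄ - μ₀)/(s/√n) = (83.1 - 75)/(12/√16) = 2.7. df = 15, critical t = ±2.131. Reject H₀.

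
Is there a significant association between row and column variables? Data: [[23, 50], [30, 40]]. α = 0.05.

χ² = 1.974. df = 1, critical = 3.841. Fail to reject H₀. No evidence of dependence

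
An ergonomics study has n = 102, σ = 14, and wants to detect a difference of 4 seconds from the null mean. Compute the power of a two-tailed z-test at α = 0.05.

SE = σ/√n = 14/√102 = 1.386. Non-centrality λ = d/SE = 4/1.386 = 2.886. Power ≈ Φ(λ - z_{α/2}) = Φ(2.886 - 1.96) = Φ(0.926) = 0.823.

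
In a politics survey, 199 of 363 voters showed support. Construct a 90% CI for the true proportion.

p̂ = 0.548. CI = p̂ ± z*√(p̂(1-p̂)/n) = (0.505, 0.591)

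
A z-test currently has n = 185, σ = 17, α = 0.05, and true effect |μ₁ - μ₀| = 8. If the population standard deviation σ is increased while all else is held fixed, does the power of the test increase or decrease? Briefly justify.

Power decreases: a larger σ inflates the standard error σ/√n, pulling the sampling distribution under H₁ back toward the critical value.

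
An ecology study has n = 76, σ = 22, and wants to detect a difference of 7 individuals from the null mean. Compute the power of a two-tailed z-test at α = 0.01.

SE = σ/√n = 22/√76 = 2.524. Non-centrality λ = d/SE = 7/2.524 = 2.774. Power ≈ Φ(λ - z_{α/2}) = Φ(2.774 - 2.576) = Φ(0.198) = 0.578.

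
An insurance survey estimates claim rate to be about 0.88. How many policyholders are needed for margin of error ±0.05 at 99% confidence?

n = z²p(1-p)/E² = 2.576²×0.88×0.12/0.05² = 280.3 → n = 281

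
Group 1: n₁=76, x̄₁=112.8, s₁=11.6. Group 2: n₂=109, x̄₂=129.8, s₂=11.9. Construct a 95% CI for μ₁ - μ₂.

Difference = -17.0. SE = √(11.6²/76 + 11.9²/109) = 1.752. CI = (-20.43, -13.57)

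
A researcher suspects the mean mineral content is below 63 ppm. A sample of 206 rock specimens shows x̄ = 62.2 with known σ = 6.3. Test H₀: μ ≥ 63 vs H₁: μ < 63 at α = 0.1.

z = -1.823. Critical value: -1.28. Reject H₀.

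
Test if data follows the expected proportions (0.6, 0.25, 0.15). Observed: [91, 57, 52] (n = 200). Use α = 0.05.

Expected: [120.0, 50.0, 30.0]. χ² = 24.122. df = 2, critical = 5.991. Reject H₀.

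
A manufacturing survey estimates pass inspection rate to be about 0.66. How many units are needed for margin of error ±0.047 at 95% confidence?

n = z²p(1-p)/E² = 1.96²×0.66×0.34/0.047² = 390.2 → n = 391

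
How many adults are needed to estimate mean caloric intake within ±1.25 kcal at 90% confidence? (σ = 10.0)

n = (z*σ/E)² = (1.645×10.0/1.25)² = 173.2 → n = 174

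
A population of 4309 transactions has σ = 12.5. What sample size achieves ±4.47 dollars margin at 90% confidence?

Without FPC: n₀ = (1.645×12.5/4.47)² = 21.161. With FPC: n = n₀N/(n₀+N-1) = 21.1 → n = 22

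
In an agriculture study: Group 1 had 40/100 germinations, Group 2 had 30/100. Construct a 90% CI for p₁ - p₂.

p̂₁ = 0.4, p̂₂ = 0.3. Difference = 0.1. CI = (-0.01, 0.21)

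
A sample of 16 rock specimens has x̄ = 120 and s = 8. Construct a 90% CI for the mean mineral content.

CI = x̄ ± t*(s/√n) = 120 ± 1.753(8/√16) = (116.49, 123.51)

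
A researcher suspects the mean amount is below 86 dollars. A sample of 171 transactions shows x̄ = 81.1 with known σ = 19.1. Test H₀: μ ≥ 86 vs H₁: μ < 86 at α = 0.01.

z = -3.355. Critical value: -2.33. Reject H₀.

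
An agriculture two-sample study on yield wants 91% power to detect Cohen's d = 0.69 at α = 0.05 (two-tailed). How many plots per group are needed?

z_{α/2} = 1.96, z_β = Φ⁻¹(0.91) = 1.341. For medium effect (d = 0.69): n per group = 2(z_{α/2} + z_β)²/d² = 2(1.96 + 1.341)²/0.69² = 45.8 → 46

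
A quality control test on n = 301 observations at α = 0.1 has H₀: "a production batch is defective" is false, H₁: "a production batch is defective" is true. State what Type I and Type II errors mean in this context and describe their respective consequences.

Type I (false positive): concluding that a production batch is defective when it is not — scrapping a good batch — wasted material and cost for no reason. Type II (false negative): failing to conclude that a production batch is defective when it is — shipping a defective batch — faulty products reach customers. Which is costlier depends on domain priorities and is a judgement call rather than a statistical fact.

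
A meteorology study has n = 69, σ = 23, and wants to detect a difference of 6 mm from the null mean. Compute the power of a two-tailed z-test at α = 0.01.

SE = σ/√n = 23/√69 = 2.769. Non-centrality λ = d/SE = 6/2.769 = 2.167. Power ≈ Φ(λ - z_{α/2}) = Φ(2.167 - 2.576) = Φ(-0.409) = 0.341.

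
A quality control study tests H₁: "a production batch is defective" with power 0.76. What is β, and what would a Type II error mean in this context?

β = 1 - power = 1 - 0.76 = 0.24. A Type II error is failing to reject H₀ when H₀ is false (false negative) — here, failing to conclude that a production batch is defective when in fact it is true. Consequence: shipping a defective batch — faulty products reach customers.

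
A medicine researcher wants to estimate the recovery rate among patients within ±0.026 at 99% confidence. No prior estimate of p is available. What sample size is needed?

Conservative approach: use p = 0.5 (maximizes p(1-p) = 0.25). n = z²(0.25)/E² = 2.576²×0.25/0.026² = 2454.1 → n = 2455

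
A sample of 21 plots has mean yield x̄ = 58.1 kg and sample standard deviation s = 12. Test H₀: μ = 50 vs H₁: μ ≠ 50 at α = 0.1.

t = (x̄ - μ₀)/(s/√n) = (58.1 - 50)/(12/√21) = 3.093. df = 20, critical t = ±1.725. Reject H₀.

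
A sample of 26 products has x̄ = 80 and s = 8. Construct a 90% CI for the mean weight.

CI = x̄ ± t*(s/√n) = 80 ± 1.708(8/√26) = (77.32, 82.68)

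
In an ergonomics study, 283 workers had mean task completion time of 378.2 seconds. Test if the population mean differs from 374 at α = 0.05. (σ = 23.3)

z = (x̄ - μ₀)/(σ/√n) = (378.2 - 374)/(23.3/√283) = 3.032. Critical value: ±1.96. Since |3.032| > 1.96, Reject H₀.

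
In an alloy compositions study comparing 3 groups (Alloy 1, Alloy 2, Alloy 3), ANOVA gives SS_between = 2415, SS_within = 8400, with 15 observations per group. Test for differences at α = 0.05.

df_between = 2, df_within = 42. F = MS_between/MS_within = 1207.5/200.0 = 6.037. F_crit ≈ 3.22. Reject H₀. At least one mean differs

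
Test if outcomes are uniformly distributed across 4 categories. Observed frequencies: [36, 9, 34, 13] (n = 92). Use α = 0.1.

Expected = 23 each. χ² = Σ(O-E)²/E = 25.478. df = 3, critical value = 6.251. Reject H₀.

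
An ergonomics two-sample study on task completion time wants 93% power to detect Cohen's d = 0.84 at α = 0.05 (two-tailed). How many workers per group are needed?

z_{α/2} = 1.96, z_β = Φ⁻¹(0.93) = 1.476. For large effect (d = 0.84): n per group = 2(z_{α/2} + z_β)²/d² = 2(1.96 + 1.476)²/0.84² = 33.5 → 34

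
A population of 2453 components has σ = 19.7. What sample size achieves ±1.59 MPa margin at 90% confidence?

Without FPC: n₀ = (1.645×19.7/1.59)² = 415.403. With FPC: n = n₀N/(n₀+N-1) = 355.4 → n = 356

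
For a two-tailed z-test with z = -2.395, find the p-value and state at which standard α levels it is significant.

p = 2·P(Z > |-2.395|) = 2·(1 - Φ(2.395)) ≈ 0.0166. Significant at α = 0.1; Significant at α = 0.05.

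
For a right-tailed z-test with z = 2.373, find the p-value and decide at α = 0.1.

p = P(Z > 2.373) = 1 - Φ(2.373) ≈ 0.0088. Since p < 0.1, reject H₀ (significant) at α = 0.1.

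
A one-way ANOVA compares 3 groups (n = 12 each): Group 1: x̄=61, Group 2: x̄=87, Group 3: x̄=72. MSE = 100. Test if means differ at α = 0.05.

Grand mean = 73.33. SS_between = 4088.0, MS_between = 2044.0. F = 20.44, F_crit ≈ 3.285. Reject H₀.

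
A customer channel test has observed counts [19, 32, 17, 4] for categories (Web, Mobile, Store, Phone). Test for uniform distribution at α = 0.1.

Expected = 18 each. χ² = Σ(O-E)²/E = 21.889. df = 3, critical value = 6.251. Reject H₀.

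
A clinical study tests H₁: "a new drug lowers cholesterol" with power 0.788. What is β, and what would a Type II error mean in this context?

β = 1 - power = 1 - 0.788 = 0.212. A Type II error is failing to reject H₀ when H₀ is false (false negative) — here, failing to conclude that a new drug lowers cholesterol when in fact it is true. Consequence: shelving an effective drug — patients miss out on a treatment that would have helped.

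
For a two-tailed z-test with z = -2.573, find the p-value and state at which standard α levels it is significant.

p = 2·P(Z > |-2.573|) = 2·(1 - Φ(2.573)) ≈ 0.0101. Significant at α = 0.1; Significant at α = 0.05.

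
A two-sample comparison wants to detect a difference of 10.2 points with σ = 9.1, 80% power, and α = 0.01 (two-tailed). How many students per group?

n per group = 2(z_α/2 + z_β)²σ²/d² = 2×(2.576 + 0.84)²×9.1²/10.2² = 18.6 → n = 19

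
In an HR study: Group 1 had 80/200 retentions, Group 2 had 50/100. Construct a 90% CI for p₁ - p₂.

p̂₁ = 0.4, p̂₂ = 0.5. Difference = -0.1. CI = (-0.2, 0.0)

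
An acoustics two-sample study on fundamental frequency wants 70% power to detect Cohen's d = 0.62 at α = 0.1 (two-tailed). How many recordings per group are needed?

z_{α/2} = 1.645, z_β = Φ⁻¹(0.7) = 0.524. For medium effect (d = 0.62): n per group = 2(z_{α/2} + z_β)²/d² = 2(1.645 + 0.524)²/0.62² = 24.5 → 25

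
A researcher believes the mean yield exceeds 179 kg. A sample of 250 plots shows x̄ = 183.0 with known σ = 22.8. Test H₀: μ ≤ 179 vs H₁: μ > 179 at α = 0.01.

z = 2.774. Critical value: 2.33. Reject H₀.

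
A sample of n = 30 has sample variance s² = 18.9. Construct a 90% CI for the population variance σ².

df = 29. χ²_{0.05} = 42.557, χ²_{0.95} = 17.708. CI for σ² = ((n-1)s²/χ²_{α/2}, (n-1)s²/χ²_{1-α/2}) = (29·18.9/42.557, 29·18.9/17.708) = (12.88, 30.95)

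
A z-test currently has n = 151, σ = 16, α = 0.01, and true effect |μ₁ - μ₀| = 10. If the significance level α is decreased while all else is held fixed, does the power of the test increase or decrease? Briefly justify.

Power decreases: a smaller α raises the critical value, so less of the H₁ sampling distribution falls in the rejection region.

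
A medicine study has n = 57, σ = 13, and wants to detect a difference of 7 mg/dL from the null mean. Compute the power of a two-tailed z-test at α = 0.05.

SE = σ/√n = 13/√57 = 1.722. Non-centrality λ = d/SE = 7/1.722 = 4.065. Power ≈ Φ(λ - z_{α/2}) = Φ(4.065 - 1.96) = Φ(2.105) = 0.982.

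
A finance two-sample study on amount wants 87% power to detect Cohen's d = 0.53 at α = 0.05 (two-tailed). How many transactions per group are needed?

z_{α/2} = 1.96, z_β = Φ⁻¹(0.87) = 1.126. For medium effect (d = 0.53): n per group = 2(z_{α/2} + z_β)²/d² = 2(1.96 + 1.126)²/0.53² = 67.8 → 68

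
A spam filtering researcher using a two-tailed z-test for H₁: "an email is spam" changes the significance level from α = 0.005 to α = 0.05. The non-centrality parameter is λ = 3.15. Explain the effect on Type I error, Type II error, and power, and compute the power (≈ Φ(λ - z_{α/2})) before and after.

Increasing α from 0.005 to 0.05:
• Type I error rate increases (α is the Type I rate by definition).
• Critical value moves from z_{α/2} = 2.807 to 1.96, so power = Φ(λ - z_{α/2}) goes from Φ(3.15 - 2.807) = 0.634 to Φ(3.15 - 1.96) = 0.883.
• Type II error rate β = 1 - power therefore decreases (0.366 → 0.117).
Appropriate when false negatives are costly — here, a spam email lands in the inbox.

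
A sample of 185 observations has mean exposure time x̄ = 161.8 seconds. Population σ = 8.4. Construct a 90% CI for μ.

CI = x̄ ± z*(σ/√n) = 161.8 ± 1.645(8.4/√185) = 161.8 ± 1.02 = (160.78, 162.82)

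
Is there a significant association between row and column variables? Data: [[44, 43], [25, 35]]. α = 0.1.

χ² = 1.131. df = 1, critical = 2.706. Fail to reject H₀. No evidence of dependence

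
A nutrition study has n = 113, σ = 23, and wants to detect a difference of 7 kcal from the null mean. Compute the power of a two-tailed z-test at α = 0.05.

SE = σ/√n = 23/√113 = 2.164. Non-centrality λ = d/SE = 7/2.164 = 3.235. Power ≈ Φ(λ - z_{α/2}) = Φ(3.235 - 1.96) = Φ(1.275) = 0.899.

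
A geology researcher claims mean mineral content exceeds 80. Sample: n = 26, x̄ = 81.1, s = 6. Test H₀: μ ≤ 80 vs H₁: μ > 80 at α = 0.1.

t = (81.1 - 80)/(6/√26) = 0.935, df = 25. Critical t = 1.316. Fail to reject H₀.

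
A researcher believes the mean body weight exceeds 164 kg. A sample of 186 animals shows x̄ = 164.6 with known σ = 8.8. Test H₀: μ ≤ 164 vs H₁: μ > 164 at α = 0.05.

z = 0.93. Critical value: 1.645. Fail to reject H₀.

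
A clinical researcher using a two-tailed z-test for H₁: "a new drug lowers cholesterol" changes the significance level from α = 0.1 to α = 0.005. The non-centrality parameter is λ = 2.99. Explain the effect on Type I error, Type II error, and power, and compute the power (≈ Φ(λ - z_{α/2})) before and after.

Decreasing α from 0.1 to 0.005:
• Type I error rate decreases (α is the Type I rate by definition).
• Critical value moves from z_{α/2} = 1.645 to 2.807, so power = Φ(λ - z_{α/2}) goes from Φ(2.99 - 1.645) = 0.911 to Φ(2.99 - 2.807) = 0.573.
• Type II error rate β = 1 - power therefore increases (0.089 → 0.427).
Appropriate when false positives are costly — here, approving an ineffective drug — patients take a useless medication and may skip effective alternatives.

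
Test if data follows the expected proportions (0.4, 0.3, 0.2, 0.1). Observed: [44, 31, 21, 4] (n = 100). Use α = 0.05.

Expected: [40.0, 30.0, 20.0, 10.0]. χ² = 4.083. df = 3, critical = 7.815. Fail to reject H₀.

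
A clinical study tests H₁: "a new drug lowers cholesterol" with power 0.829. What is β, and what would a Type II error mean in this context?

β = 1 - power = 1 - 0.829 = 0.171. A Type II error is failing to reject H₀ when H₀ is false (false negative) — here, failing to conclude that a new drug lowers cholesterol when in fact it is true. Consequence: shelving an effective drug — patients miss out on a treatment that would have helped.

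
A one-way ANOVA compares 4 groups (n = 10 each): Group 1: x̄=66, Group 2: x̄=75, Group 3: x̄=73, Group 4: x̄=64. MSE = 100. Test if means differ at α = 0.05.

Grand mean = 69.5. SS_between = 850.0, MS_between = 283.33. F = 2.833, F_crit ≈ 2.866. Fail to reject H₀.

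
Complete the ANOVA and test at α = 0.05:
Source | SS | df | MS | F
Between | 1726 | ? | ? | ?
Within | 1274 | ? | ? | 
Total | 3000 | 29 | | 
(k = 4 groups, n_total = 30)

df_between = 3, df_within = 26. MS_between = 575.33, MS_within = 49.0. F = 11.741, F_crit ≈ 2.975. Reject H₀.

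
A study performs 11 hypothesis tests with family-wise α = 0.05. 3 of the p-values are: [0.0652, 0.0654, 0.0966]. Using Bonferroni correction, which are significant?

Bonferroni α = 0.05/11 = 0.00455. None of the given p-values are significant.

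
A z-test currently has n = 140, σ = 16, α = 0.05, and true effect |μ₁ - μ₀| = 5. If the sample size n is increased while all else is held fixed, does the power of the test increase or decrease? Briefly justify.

Power increases: a larger n shrinks the standard error σ/√n, moving the sampling distribution under H₁ further from the critical value.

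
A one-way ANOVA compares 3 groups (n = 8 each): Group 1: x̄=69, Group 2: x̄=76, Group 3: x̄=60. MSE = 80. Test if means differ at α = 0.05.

Grand mean = 68.33. SS_between = 1029.33, MS_between = 514.67. F = 6.433, F_crit ≈ 3.467. Reject H₀.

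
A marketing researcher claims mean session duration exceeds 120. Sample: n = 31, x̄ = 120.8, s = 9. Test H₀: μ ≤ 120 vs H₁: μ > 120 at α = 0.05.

t = (120.8 - 120)/(9/√31) = 0.495, df = 30. Critical t = 1.697. Fail to reject H₀.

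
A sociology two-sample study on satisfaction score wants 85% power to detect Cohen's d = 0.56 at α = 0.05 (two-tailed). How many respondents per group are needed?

z_{α/2} = 1.96, z_β = Φ⁻¹(0.85) = 1.036. For medium effect (d = 0.56): n per group = 2(z_{α/2} + z_β)²/d² = 2(1.96 + 1.036)²/0.56² = 57.2 → 58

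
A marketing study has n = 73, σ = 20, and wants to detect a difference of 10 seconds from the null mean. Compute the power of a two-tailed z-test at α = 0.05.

SE = σ/√n = 20/√73 = 2.341. Non-centrality λ = d/SE = 10/2.341 = 4.272. Power ≈ Φ(λ - z_{α/2}) = Φ(4.272 - 1.96) = Φ(2.312) = 0.99.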